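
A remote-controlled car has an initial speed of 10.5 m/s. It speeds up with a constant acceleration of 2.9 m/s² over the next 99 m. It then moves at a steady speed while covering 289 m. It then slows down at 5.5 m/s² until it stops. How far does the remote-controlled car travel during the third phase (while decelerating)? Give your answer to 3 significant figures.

Phase 1 (accelerating): v₀ = 10.5 m/s, a = 2.9 m/s².
v² = v₀² + 2aΔx = 10.5² + 2·2.9·99 = 684 → v = 26.2 m/s
t = (v − v₀)/a = (26.2 − 10.5)/2.9 = 5.40 s

Phase 2 (constant speed): v₀ = 26.2 m/s, a = 0 m/s².
Constant speed: t = d/v = 289/26.2 = 11.0 s

Phase 3 (decelerating): v₀ = 26.2 m/s, a = -5.5 m/s².
v = v₀ + at → t = (0 − 26.2) / -5.5 = 4.76 s
v² = v₀² + 2aΔx → Δx = (0² − 26.2²)/(2·-5.5) = 62.2 m
Distance in phase 3 = 62.2 m

62.2 m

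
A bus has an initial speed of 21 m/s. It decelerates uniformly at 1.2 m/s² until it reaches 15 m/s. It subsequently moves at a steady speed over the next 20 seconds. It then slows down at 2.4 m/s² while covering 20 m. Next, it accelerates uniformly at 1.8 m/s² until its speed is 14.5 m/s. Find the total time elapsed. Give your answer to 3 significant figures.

28.3 s

Phase 1 (decelerating): v₀ = 21.0 m/s, a = -1.2 m/s².
v = v₀ + at → t = (15 − 21.0) / -1.2 = 5.00 s
v² = v₀² + 2aΔx → Δx = (15² − 21.0²)/(2·-1.2) = 90.0 m

Phase 2 (constant speed): v₀ = 15.0 m/s, a = 0 m/s².
v = v₀ + at = 15.0 + (0)(20) = 15.0 m/s
Δx = v₀t + ½at² = 15.0·20 + 0.5·0·20² = 300 m

Phase 3 (decelerating): v₀ = 15.0 m/s, a = -2.4 m/s².
v² = v₀² + 2aΔx = 15.0² + 2·-2.4·20 = 129 → v = 11.4 m/s
t = (v − v₀)/a = (11.4 − 15.0)/-2.4 = 1.52 s

Phase 4 (accelerating): v₀ = 11.4 m/s, a = 1.8 m/s².
v = v₀ + at → t = (14.5 − 11.4) / 1.8 = 1.75 s
v² = v₀² + 2aΔx → Δx = (14.5² − 11.4²)/(2·1.8) = 22.6 m
Total time = 5.00 + 20.0 + 1.52 + 1.75 = 28.3 s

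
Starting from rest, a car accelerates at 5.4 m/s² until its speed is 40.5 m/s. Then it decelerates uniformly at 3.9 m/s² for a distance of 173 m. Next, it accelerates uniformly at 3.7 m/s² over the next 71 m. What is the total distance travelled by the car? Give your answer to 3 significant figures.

396 m

Phase 1 (accelerating): v₀ = 0 m/s, a = 5.4 m/s².
v = v₀ + at → t = (40.5 − 0) / 5.4 = 7.50 s
v² = v₀² + 2aΔx → Δx = (40.5² − 0²)/(2·5.4) = 152 m

Phase 2 (decelerating): v₀ = 40.5 m/s, a = -3.9 m/s².
v² = v₀² + 2aΔx = 40.5² + 2·-3.9·173 = 291 → v = 17.1 m/s
t = (v − v₀)/a = (17.1 − 40.5)/-3.9 = 6.01 s

Phase 3 (accelerating): v₀ = 17.1 m/s, a = 3.7 m/s².
v² = v₀² + 2aΔx = 17.1² + 2·3.7·71 = 816 → v = 28.6 m/s
t = (v − v₀)/a = (28.6 − 17.1)/3.7 = 3.11 s
Total distance = 152 + 173 + 71.0 = 396 m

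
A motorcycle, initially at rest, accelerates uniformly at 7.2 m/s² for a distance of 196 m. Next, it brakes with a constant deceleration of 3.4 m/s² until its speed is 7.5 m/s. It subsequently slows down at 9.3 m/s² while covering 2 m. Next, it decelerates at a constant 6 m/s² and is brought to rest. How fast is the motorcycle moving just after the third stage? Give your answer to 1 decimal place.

4.4 m/s

Phase 1 (accelerating): v₀ = 0 m/s, a = 7.2 m/s².
v² = v₀² + 2aΔx = 0² + 2·7.2·196 = 2820 → v = 53.1 m/s
t = (v − v₀)/a = (53.1 − 0)/7.2 = 7.38 s

Phase 2 (decelerating): v₀ = 53.1 m/s, a = -3.4 m/s².
v = v₀ + at → t = (7.5 − 53.1) / -3.4 = 13.4 s
v² = v₀² + 2aΔx → Δx = (7.5² − 53.1²)/(2·-3.4) = 407 m

Phase 3 (decelerating): v₀ = 7.50 m/s, a = -9.3 m/s².
v² = v₀² + 2aΔx = 7.50² + 2·-9.3·2 = 19.0 → v = 4.36 m/s
t = (v − v₀)/a = (4.36 − 7.50)/-9.3 = 0.337 s
Speed at end of phase 3 = 4.36 m/s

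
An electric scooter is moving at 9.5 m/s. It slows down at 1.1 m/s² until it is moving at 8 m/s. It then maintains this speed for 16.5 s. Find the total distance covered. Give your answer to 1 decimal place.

Phase 1 (decelerating): v₀ = 9.50 m/s, a = -1.1 m/s².
v = v₀ + at → t = (8 − 9.50) / -1.1 = 1.36 s
v² = v₀² + 2aΔx → Δx = (8² − 9.50²)/(2·-1.1) = 11.9 m

Phase 2 (constant speed): v₀ = 8.00 m/s, a = 0 m/s².
v = v₀ + at = 8.00 + (0)(16.5) = 8.00 m/s
Δx = v₀t + ½at² = 8.00·16.5 + 0.5·0·16.5² = 132 m
Total distance = 11.9 + 132 = 144 m

143.9 m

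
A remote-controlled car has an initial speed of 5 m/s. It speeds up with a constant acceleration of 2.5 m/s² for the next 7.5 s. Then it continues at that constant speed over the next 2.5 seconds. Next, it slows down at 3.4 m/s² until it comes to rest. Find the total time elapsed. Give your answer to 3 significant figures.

Phase 1 (accelerating): v₀ = 5.00 m/s, a = 2.5 m/s².
v = v₀ + at = 5.00 + (2.5)(7.5) = 23.8 m/s
Δx = v₀t + ½at² = 5.00·7.5 + 0.5·2.5·7.5² = 108 m

Phase 2 (constant speed): v₀ = 23.8 m/s, a = 0 m/s².
v = v₀ + at = 23.8 + (0)(2.5) = 23.8 m/s
Δx = v₀t + ½at² = 23.8·2.5 + 0.5·0·2.5² = 59.4 m

Phase 3 (decelerating): v₀ = 23.8 m/s, a = -3.4 m/s².
v = v₀ + at → t = (0 − 23.8) / -3.4 = 6.99 s
v² = v₀² + 2aΔx → Δx = (0² − 23.8²)/(2·-3.4) = 83.0 m
Total time = 7.50 + 2.50 + 6.99 = 17.0 s

17.0 s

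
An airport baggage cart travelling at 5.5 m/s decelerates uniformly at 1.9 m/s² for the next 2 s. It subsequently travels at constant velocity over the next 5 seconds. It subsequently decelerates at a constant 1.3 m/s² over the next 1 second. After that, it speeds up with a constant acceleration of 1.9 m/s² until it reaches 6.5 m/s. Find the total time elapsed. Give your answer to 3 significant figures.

11.2 s

Phase 1 (decelerating): v₀ = 5.50 m/s, a = -1.9 m/s².
v = v₀ + at = 5.50 + (-1.9)(2) = 1.70 m/s
Δx = v₀t + ½at² = 5.50·2 + 0.5·-1.9·2² = 7.20 m

Phase 2 (constant speed): v₀ = 1.70 m/s, a = 0 m/s².
v = v₀ + at = 1.70 + (0)(5) = 1.70 m/s
Δx = v₀t + ½at² = 1.70·5 + 0.5·0·5² = 8.50 m

Phase 3 (decelerating): v₀ = 1.70 m/s, a = -1.3 m/s².
v = v₀ + at = 1.70 + (-1.3)(1) = 0.400 m/s
Δx = v₀t + ½at² = 1.70·1 + 0.5·-1.3·1² = 1.05 m

Phase 4 (accelerating): v₀ = 0.400 m/s, a = 1.9 m/s².
v = v₀ + at → t = (6.5 − 0.400) / 1.9 = 3.21 s
v² = v₀² + 2aΔx → Δx = (6.5² − 0.400²)/(2·1.9) = 11.1 m
Total time = 2.00 + 5.00 + 1.00 + 3.21 = 11.2 s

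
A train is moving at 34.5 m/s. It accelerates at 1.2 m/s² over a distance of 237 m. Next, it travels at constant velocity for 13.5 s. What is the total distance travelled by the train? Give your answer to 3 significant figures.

803 m

Phase 1 (accelerating): v₀ = 34.5 m/s, a = 1.2 m/s².
v² = v₀² + 2aΔx = 34.5² + 2·1.2·237 = 1760 → v = 41.9 m/s
t = (v − v₀)/a = (41.9 − 34.5)/1.2 = 6.20 s

Phase 2 (constant speed): v₀ = 41.9 m/s, a = 0 m/s².
v = v₀ + at = 41.9 + (0)(13.5) = 41.9 m/s
Δx = v₀t + ½at² = 41.9·13.5 + 0.5·0·13.5² = 566 m
Total distance = 237 + 566 = 803 m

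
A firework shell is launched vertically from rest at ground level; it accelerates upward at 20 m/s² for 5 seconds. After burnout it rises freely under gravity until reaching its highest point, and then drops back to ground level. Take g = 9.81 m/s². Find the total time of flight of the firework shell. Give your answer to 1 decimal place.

Phase 1 (powered ascent): v₀ = 0 m/s, a = 20 m/s².
v = v₀ + at = 0 + (20)(5) = 100 m/s
Δx = v₀t + ½at² = 0·5 + 0.5·20·5² = 250 m

Phase 2 (coasting upward): v₀ = 100 m/s, a = -9.81 m/s².
v = v₀ + at → t = (0 − 100) / -9.81 = 10.2 s
v² = v₀² + 2aΔx → Δx = (0² − 100²)/(2·-9.81) = 510 m

Phase 3 (free fall): v₀ = 0 m/s, a = -9.81 m/s².
Falls 760 m from rest: t = √(2·760/9.81) = 12.4 s; v = g·t = 122 m/s.
Total time = 5.00 + 10.2 + 12.4 = 27.6 s

27.6 s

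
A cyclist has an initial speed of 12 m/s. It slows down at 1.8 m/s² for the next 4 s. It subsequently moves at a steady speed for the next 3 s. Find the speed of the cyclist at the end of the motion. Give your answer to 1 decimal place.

4.8 m/s

Phase 1 (decelerating): v₀ = 12.0 m/s, a = -1.8 m/s².
v = v₀ + at = 12.0 + (-1.8)(4) = 4.80 m/s
Δx = v₀t + ½at² = 12.0·4 + 0.5·-1.8·4² = 33.6 m

Phase 2 (constant speed): v₀ = 4.80 m/s, a = 0 m/s².
v = v₀ + at = 4.80 + (0)(3) = 4.80 m/s
Δx = v₀t + ½at² = 4.80·3 + 0.5·0·3² = 14.4 m
Final speed = 4.80 m/s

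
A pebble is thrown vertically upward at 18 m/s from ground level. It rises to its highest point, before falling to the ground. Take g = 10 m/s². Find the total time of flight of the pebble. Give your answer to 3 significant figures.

3.60 s

Phase 1 (rising): v₀ = 18.0 m/s, a = -10 m/s².
v = v₀ + at → t = (0 − 18.0) / -10 = 1.80 s
v² = v₀² + 2aΔx → Δx = (0² − 18.0²)/(2·-10) = 16.2 m

Phase 2 (falling): v₀ = 0 m/s, a = -10 m/s².
Falls 16.2 m from rest: t = √(2·16.2/10) = 1.80 s; v = g·t = 18.0 m/s.
Total time = 1.80 + 1.80 = 3.60 s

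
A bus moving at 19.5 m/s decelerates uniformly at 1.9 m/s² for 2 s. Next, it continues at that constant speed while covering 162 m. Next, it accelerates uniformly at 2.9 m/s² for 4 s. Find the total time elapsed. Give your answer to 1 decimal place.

Phase 1 (decelerating): v₀ = 19.5 m/s, a = -1.9 m/s².
v = v₀ + at = 19.5 + (-1.9)(2) = 15.7 m/s
Δx = v₀t + ½at² = 19.5·2 + 0.5·-1.9·2² = 35.2 m

Phase 2 (constant speed): v₀ = 15.7 m/s, a = 0 m/s².
Constant speed: t = d/v = 162/15.7 = 10.3 s

Phase 3 (accelerating): v₀ = 15.7 m/s, a = 2.9 m/s².
v = v₀ + at = 15.7 + (2.9)(4) = 27.3 m/s
Δx = v₀t + ½at² = 15.7·4 + 0.5·2.9·4² = 86.0 m
Total time = 2.00 + 10.3 + 4.00 = 16.3 s

16.3 s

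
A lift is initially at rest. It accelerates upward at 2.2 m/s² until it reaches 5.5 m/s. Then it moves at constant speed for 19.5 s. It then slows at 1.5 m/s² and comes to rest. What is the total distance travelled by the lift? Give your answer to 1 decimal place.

124.2 m

Phase 1 (accelerating): v₀ = 0 m/s, a = 2.2 m/s².
v = v₀ + at → t = (5.5 − 0) / 2.2 = 2.50 s
v² = v₀² + 2aΔx → Δx = (5.5² − 0²)/(2·2.2) = 6.87 m

Phase 2 (constant speed): v₀ = 5.50 m/s, a = 0 m/s².
v = v₀ + at = 5.50 + (0)(19.5) = 5.50 m/s
Δx = v₀t + ½at² = 5.50·19.5 + 0.5·0·19.5² = 107 m

Phase 3 (decelerating): v₀ = 5.50 m/s, a = -1.5 m/s².
v = v₀ + at → t = (0 − 5.50) / -1.5 = 3.67 s
v² = v₀² + 2aΔx → Δx = (0² − 5.50²)/(2·-1.5) = 10.1 m
Total distance = 6.87 + 107 + 10.1 = 124 m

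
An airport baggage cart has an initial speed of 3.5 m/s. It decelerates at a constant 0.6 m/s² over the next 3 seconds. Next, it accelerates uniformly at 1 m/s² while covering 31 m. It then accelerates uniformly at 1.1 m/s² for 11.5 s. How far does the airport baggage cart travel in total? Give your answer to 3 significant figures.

204 m

Phase 1 (decelerating): v₀ = 3.50 m/s, a = -0.6 m/s².
v = v₀ + at = 3.50 + (-0.6)(3) = 1.70 m/s
Δx = v₀t + ½at² = 3.50·3 + 0.5·-0.6·3² = 7.80 m

Phase 2 (accelerating): v₀ = 1.70 m/s, a = 1 m/s².
v² = v₀² + 2aΔx = 1.70² + 2·1·31 = 64.9 → v = 8.06 m/s
t = (v − v₀)/a = (8.06 − 1.70)/1 = 6.36 s

Phase 3 (accelerating): v₀ = 8.06 m/s, a = 1.1 m/s².
v = v₀ + at = 8.06 + (1.1)(11.5) = 20.7 m/s
Δx = v₀t + ½at² = 8.06·11.5 + 0.5·1.1·11.5² = 165 m
Total distance = 7.80 + 31.0 + 165 = 204 m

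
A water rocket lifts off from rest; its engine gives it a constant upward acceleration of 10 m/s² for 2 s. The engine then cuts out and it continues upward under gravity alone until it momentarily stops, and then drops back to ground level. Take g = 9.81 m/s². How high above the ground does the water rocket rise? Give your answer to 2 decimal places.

Phase 1 (powered ascent): v₀ = 0 m/s, a = 10 m/s².
v = v₀ + at = 0 + (10)(2) = 20.0 m/s
Δx = v₀t + ½at² = 0·2 + 0.5·10·2² = 20.0 m

Phase 2 (coasting upward): v₀ = 20.0 m/s, a = -9.81 m/s².
v = v₀ + at → t = (0 − 20.0) / -9.81 = 2.04 s
v² = v₀² + 2aΔx → Δx = (0² − 20.0²)/(2·-9.81) = 20.4 m
Maximum height = 20.0 + 20.4 = 40.4 m

40.39 m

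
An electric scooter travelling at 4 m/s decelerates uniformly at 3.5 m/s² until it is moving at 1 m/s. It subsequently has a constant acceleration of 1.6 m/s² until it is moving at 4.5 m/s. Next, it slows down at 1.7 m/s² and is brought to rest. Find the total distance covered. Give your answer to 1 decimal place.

14.1 m

Phase 1 (decelerating): v₀ = 4.00 m/s, a = -3.5 m/s².
v = v₀ + at → t = (1 − 4.00) / -3.5 = 0.857 s
v² = v₀² + 2aΔx → Δx = (1² − 4.00²)/(2·-3.5) = 2.14 m

Phase 2 (accelerating): v₀ = 1.00 m/s, a = 1.6 m/s².
v = v₀ + at → t = (4.5 − 1.00) / 1.6 = 2.19 s
v² = v₀² + 2aΔx → Δx = (4.5² − 1.00²)/(2·1.6) = 6.02 m

Phase 3 (decelerating): v₀ = 4.50 m/s, a = -1.7 m/s².
v = v₀ + at → t = (0 − 4.50) / -1.7 = 2.65 s
v² = v₀² + 2aΔx → Δx = (0² − 4.50²)/(2·-1.7) = 5.96 m
Total distance = 2.14 + 6.02 + 5.96 = 14.1 m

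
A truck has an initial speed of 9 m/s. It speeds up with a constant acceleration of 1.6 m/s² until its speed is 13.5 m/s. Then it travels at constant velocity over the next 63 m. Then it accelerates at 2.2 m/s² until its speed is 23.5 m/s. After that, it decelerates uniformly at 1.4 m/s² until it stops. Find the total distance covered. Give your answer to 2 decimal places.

Phase 1 (accelerating): v₀ = 9.00 m/s, a = 1.6 m/s².
v = v₀ + at → t = (13.5 − 9.00) / 1.6 = 2.81 s
v² = v₀² + 2aΔx → Δx = (13.5² − 9.00²)/(2·1.6) = 31.6 m

Phase 2 (constant speed): v₀ = 13.5 m/s, a = 0 m/s².
Constant speed: t = d/v = 63/13.5 = 4.67 s

Phase 3 (accelerating): v₀ = 13.5 m/s, a = 2.2 m/s².
v = v₀ + at → t = (23.5 − 13.5) / 2.2 = 4.55 s
v² = v₀² + 2aΔx → Δx = (23.5² − 13.5²)/(2·2.2) = 84.1 m

Phase 4 (decelerating): v₀ = 23.5 m/s, a = -1.4 m/s².
v = v₀ + at → t = (0 − 23.5) / -1.4 = 16.8 s
v² = v₀² + 2aΔx → Δx = (0² − 23.5²)/(2·-1.4) = 197 m
Total distance = 31.6 + 63.0 + 84.1 + 197 = 376 m

375.96 m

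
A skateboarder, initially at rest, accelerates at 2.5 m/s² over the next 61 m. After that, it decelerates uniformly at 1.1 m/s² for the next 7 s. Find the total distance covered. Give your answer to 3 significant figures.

Phase 1 (accelerating): v₀ = 0 m/s, a = 2.5 m/s².
v² = v₀² + 2aΔx = 0² + 2·2.5·61 = 305 → v = 17.5 m/s
t = (v − v₀)/a = (17.5 − 0)/2.5 = 6.99 s

Phase 2 (decelerating): v₀ = 17.5 m/s, a = -1.1 m/s².
v = v₀ + at = 17.5 + (-1.1)(7) = 9.76 m/s
Δx = v₀t + ½at² = 17.5·7 + 0.5·-1.1·7² = 95.3 m
Total distance = 61.0 + 95.3 = 156 m

156 m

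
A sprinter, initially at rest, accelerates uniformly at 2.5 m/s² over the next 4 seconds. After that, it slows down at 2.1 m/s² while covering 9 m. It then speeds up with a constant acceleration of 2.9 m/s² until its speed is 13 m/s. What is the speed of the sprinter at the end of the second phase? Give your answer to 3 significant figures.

7.89 m/s

Phase 1 (accelerating): v₀ = 0 m/s, a = 2.5 m/s².
v = v₀ + at = 0 + (2.5)(4) = 10.0 m/s
Δx = v₀t + ½at² = 0·4 + 0.5·2.5·4² = 20.0 m

Phase 2 (decelerating): v₀ = 10.0 m/s, a = -2.1 m/s².
v² = v₀² + 2aΔx = 10.0² + 2·-2.1·9 = 62.2 → v = 7.89 m/s
t = (v − v₀)/a = (7.89 − 10.0)/-2.1 = 1.01 s
Speed at end of phase 2 = 7.89 m/s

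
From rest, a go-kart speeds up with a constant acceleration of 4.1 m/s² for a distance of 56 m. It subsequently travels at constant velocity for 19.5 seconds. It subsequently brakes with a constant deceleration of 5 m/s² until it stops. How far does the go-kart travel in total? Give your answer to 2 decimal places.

Phase 1 (accelerating): v₀ = 0 m/s, a = 4.1 m/s².
v² = v₀² + 2aΔx = 0² + 2·4.1·56 = 459 → v = 21.4 m/s
t = (v − v₀)/a = (21.4 − 0)/4.1 = 5.23 s

Phase 2 (constant speed): v₀ = 21.4 m/s, a = 0 m/s².
v = v₀ + at = 21.4 + (0)(19.5) = 21.4 m/s
Δx = v₀t + ½at² = 21.4·19.5 + 0.5·0·19.5² = 418 m

Phase 3 (decelerating): v₀ = 21.4 m/s, a = -5 m/s².
v = v₀ + at → t = (0 − 21.4) / -5 = 4.29 s
v² = v₀² + 2aΔx → Δx = (0² − 21.4²)/(2·-5) = 45.9 m
Total distance = 56.0 + 418 + 45.9 = 520 m

519.78 m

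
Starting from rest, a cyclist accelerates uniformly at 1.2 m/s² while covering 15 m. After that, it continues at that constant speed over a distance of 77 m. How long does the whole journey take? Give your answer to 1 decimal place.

Phase 1 (accelerating): v₀ = 0 m/s, a = 1.2 m/s².
v² = v₀² + 2aΔx = 0² + 2·1.2·15 = 36.0 → v = 6.00 m/s
t = (v − v₀)/a = (6.00 − 0)/1.2 = 5.00 s

Phase 2 (constant speed): v₀ = 6.00 m/s, a = 0 m/s².
Constant speed: t = d/v = 77/6.00 = 12.8 s
Total time = 5.00 + 12.8 = 17.8 s

17.8 s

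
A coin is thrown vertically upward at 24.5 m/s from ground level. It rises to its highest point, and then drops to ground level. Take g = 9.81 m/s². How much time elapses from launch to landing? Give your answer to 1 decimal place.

5.0 s

Phase 1 (rising): v₀ = 24.5 m/s, a = -9.81 m/s².
v = v₀ + at → t = (0 − 24.5) / -9.81 = 2.50 s
v² = v₀² + 2aΔx → Δx = (0² − 24.5²)/(2·-9.81) = 30.6 m

Phase 2 (falling): v₀ = 0 m/s, a = -9.81 m/s².
Falls 30.6 m from rest: t = √(2·30.6/9.81) = 2.50 s; v = g·t = 24.5 m/s.
Total time = 2.50 + 2.50 = 4.99 s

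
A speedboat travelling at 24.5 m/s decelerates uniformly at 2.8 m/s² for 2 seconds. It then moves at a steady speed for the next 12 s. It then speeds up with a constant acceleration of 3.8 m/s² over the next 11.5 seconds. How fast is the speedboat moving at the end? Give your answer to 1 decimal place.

Phase 1 (decelerating): v₀ = 24.5 m/s, a = -2.8 m/s².
v = v₀ + at = 24.5 + (-2.8)(2) = 18.9 m/s
Δx = v₀t + ½at² = 24.5·2 + 0.5·-2.8·2² = 43.4 m

Phase 2 (constant speed): v₀ = 18.9 m/s, a = 0 m/s².
v = v₀ + at = 18.9 + (0)(12) = 18.9 m/s
Δx = v₀t + ½at² = 18.9·12 + 0.5·0·12² = 227 m

Phase 3 (accelerating): v₀ = 18.9 m/s, a = 3.8 m/s².
v = v₀ + at = 18.9 + (3.8)(11.5) = 62.6 m/s
Δx = v₀t + ½at² = 18.9·11.5 + 0.5·3.8·11.5² = 469 m
Final speed = 62.6 m/s

62.6 m/s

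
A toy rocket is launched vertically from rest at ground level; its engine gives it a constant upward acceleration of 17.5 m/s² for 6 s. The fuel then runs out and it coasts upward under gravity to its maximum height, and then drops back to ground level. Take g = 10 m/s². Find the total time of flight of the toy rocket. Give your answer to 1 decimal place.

29.7 s

Phase 1 (powered ascent): v₀ = 0 m/s, a = 17.5 m/s².
v = v₀ + at = 0 + (17.5)(6) = 105 m/s
Δx = v₀t + ½at² = 0·6 + 0.5·17.5·6² = 315 m

Phase 2 (coasting upward): v₀ = 105 m/s, a = -10 m/s².
v = v₀ + at → t = (0 − 105) / -10 = 10.5 s
v² = v₀² + 2aΔx → Δx = (0² − 105²)/(2·-10) = 551 m

Phase 3 (free fall): v₀ = 0 m/s, a = -10 m/s².
Falls 866 m from rest: t = √(2·866/10) = 13.2 s; v = g·t = 132 m/s.
Total time = 6.00 + 10.5 + 13.2 = 29.7 s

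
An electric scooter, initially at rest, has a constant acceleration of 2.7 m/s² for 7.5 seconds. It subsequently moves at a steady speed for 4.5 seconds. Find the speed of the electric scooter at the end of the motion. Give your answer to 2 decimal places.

Phase 1 (accelerating): v₀ = 0 m/s, a = 2.7 m/s².
v = v₀ + at = 0 + (2.7)(7.5) = 20.2 m/s
Δx = v₀t + ½at² = 0·7.5 + 0.5·2.7·7.5² = 75.9 m

Phase 2 (constant speed): v₀ = 20.2 m/s, a = 0 m/s².
v = v₀ + at = 20.2 + (0)(4.5) = 20.2 m/s
Δx = v₀t + ½at² = 20.2·4.5 + 0.5·0·4.5² = 91.1 m
Final speed = 20.2 m/s

20.25 m/s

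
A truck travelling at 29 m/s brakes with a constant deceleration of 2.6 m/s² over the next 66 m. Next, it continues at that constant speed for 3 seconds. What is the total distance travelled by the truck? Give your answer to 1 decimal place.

132.9 m

Phase 1 (decelerating): v₀ = 29.0 m/s, a = -2.6 m/s².
v² = v₀² + 2aΔx = 29.0² + 2·-2.6·66 = 498 → v = 22.3 m/s
t = (v − v₀)/a = (22.3 − 29.0)/-2.6 = 2.57 s

Phase 2 (constant speed): v₀ = 22.3 m/s, a = 0 m/s².
v = v₀ + at = 22.3 + (0)(3) = 22.3 m/s
Δx = v₀t + ½at² = 22.3·3 + 0.5·0·3² = 66.9 m
Total distance = 66.0 + 66.9 = 133 m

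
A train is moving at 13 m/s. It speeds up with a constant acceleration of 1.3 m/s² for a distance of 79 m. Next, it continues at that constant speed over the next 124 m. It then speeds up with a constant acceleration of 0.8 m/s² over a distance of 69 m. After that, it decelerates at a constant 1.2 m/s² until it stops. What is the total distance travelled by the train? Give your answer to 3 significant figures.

Phase 1 (accelerating): v₀ = 13.0 m/s, a = 1.3 m/s².
v² = v₀² + 2aΔx = 13.0² + 2·1.3·79 = 374 → v = 19.3 m/s
t = (v − v₀)/a = (19.3 − 13.0)/1.3 = 4.88 s

Phase 2 (constant speed): v₀ = 19.3 m/s, a = 0 m/s².
Constant speed: t = d/v = 124/19.3 = 6.41 s

Phase 3 (accelerating): v₀ = 19.3 m/s, a = 0.8 m/s².
v² = v₀² + 2aΔx = 19.3² + 2·0.8·69 = 485 → v = 22.0 m/s
t = (v − v₀)/a = (22.0 − 19.3)/0.8 = 3.34 s

Phase 4 (decelerating): v₀ = 22.0 m/s, a = -1.2 m/s².
v = v₀ + at → t = (0 − 22.0) / -1.2 = 18.3 s
v² = v₀² + 2aΔx → Δx = (0² − 22.0²)/(2·-1.2) = 202 m
Total distance = 79.0 + 124 + 69.0 + 202 = 474 m

474 m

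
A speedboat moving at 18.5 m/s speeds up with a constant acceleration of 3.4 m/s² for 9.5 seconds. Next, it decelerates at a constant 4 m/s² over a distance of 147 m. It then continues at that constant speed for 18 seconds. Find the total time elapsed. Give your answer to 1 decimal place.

30.8 s

Phase 1 (accelerating): v₀ = 18.5 m/s, a = 3.4 m/s².
v = v₀ + at = 18.5 + (3.4)(9.5) = 50.8 m/s
Δx = v₀t + ½at² = 18.5·9.5 + 0.5·3.4·9.5² = 329 m

Phase 2 (decelerating): v₀ = 50.8 m/s, a = -4 m/s².
v² = v₀² + 2aΔx = 50.8² + 2·-4·147 = 1400 → v = 37.5 m/s
t = (v − v₀)/a = (37.5 − 50.8)/-4 = 3.33 s

Phase 3 (constant speed): v₀ = 37.5 m/s, a = 0 m/s².
v = v₀ + at = 37.5 + (0)(18) = 37.5 m/s
Δx = v₀t + ½at² = 37.5·18 + 0.5·0·18² = 675 m
Total time = 9.50 + 3.33 + 18.0 = 30.8 s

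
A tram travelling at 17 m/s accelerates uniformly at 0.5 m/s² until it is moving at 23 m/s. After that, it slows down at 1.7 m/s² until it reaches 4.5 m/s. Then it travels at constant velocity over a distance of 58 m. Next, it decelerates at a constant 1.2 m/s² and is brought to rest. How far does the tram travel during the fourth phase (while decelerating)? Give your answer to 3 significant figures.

Phase 1 (accelerating): v₀ = 17.0 m/s, a = 0.5 m/s².
v = v₀ + at → t = (23 − 17.0) / 0.5 = 12.0 s
v² = v₀² + 2aΔx → Δx = (23² − 17.0²)/(2·0.5) = 240 m

Phase 2 (decelerating): v₀ = 23.0 m/s, a = -1.7 m/s².
v = v₀ + at → t = (4.5 − 23.0) / -1.7 = 10.9 s
v² = v₀² + 2aΔx → Δx = (4.5² − 23.0²)/(2·-1.7) = 150 m

Phase 3 (constant speed): v₀ = 4.50 m/s, a = 0 m/s².
Constant speed: t = d/v = 58/4.50 = 12.9 s

Phase 4 (decelerating): v₀ = 4.50 m/s, a = -1.2 m/s².
v = v₀ + at → t = (0 − 4.50) / -1.2 = 3.75 s
v² = v₀² + 2aΔx → Δx = (0² − 4.50²)/(2·-1.2) = 8.44 m
Distance in phase 4 = 8.44 m

8.44 m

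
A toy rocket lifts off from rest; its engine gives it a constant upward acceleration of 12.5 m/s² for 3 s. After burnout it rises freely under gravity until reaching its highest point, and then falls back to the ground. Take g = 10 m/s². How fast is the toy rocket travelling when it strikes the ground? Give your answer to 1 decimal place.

Phase 1 (powered ascent): v₀ = 0 m/s, a = 12.5 m/s².
v = v₀ + at = 0 + (12.5)(3) = 37.5 m/s
Δx = v₀t + ½at² = 0·3 + 0.5·12.5·3² = 56.2 m

Phase 2 (coasting upward): v₀ = 37.5 m/s, a = -10 m/s².
v = v₀ + at → t = (0 − 37.5) / -10 = 3.75 s
v² = v₀² + 2aΔx → Δx = (0² − 37.5²)/(2·-10) = 70.3 m

Phase 3 (free fall): v₀ = 0 m/s, a = -10 m/s².
Falls 127 m from rest: t = √(2·127/10) = 5.03 s; v = g·t = 50.3 m/s.
Impact speed = 50.3 m/s

50.3 m/s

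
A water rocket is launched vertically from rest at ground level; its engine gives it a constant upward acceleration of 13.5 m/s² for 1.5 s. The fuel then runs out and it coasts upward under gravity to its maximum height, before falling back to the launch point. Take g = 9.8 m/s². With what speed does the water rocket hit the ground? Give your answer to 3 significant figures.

Phase 1 (powered ascent): v₀ = 0 m/s, a = 13.5 m/s².
v = v₀ + at = 0 + (13.5)(1.5) = 20.2 m/s
Δx = v₀t + ½at² = 0·1.5 + 0.5·13.5·1.5² = 15.2 m

Phase 2 (coasting upward): v₀ = 20.2 m/s, a = -9.8 m/s².
v = v₀ + at → t = (0 − 20.2) / -9.8 = 2.07 s
v² = v₀² + 2aΔx → Δx = (0² − 20.2²)/(2·-9.8) = 20.9 m

Phase 3 (free fall): v₀ = 0 m/s, a = -9.8 m/s².
Falls 36.1 m from rest: t = √(2·36.1/9.8) = 2.71 s; v = g·t = 26.6 m/s.
Impact speed = 26.6 m/s

26.6 m/s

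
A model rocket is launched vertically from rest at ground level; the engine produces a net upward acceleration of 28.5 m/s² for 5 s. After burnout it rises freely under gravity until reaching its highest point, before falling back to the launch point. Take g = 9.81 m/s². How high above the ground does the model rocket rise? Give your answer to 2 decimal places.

1391.23 m

Phase 1 (powered ascent): v₀ = 0 m/s, a = 28.5 m/s².
v = v₀ + at = 0 + (28.5)(5) = 142 m/s
Δx = v₀t + ½at² = 0·5 + 0.5·28.5·5² = 356 m

Phase 2 (coasting upward): v₀ = 142 m/s, a = -9.81 m/s².
v = v₀ + at → t = (0 − 142) / -9.81 = 14.5 s
v² = v₀² + 2aΔx → Δx = (0² − 142²)/(2·-9.81) = 1030 m
Maximum height = 356 + 1030 = 1390 m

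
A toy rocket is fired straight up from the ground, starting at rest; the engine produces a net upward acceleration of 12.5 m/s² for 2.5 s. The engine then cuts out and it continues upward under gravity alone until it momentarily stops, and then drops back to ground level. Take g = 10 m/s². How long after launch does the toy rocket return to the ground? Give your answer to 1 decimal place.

Phase 1 (powered ascent): v₀ = 0 m/s, a = 12.5 m/s².
v = v₀ + at = 0 + (12.5)(2.5) = 31.2 m/s
Δx = v₀t + ½at² = 0·2.5 + 0.5·12.5·2.5² = 39.1 m

Phase 2 (coasting upward): v₀ = 31.2 m/s, a = -10 m/s².
v = v₀ + at → t = (0 − 31.2) / -10 = 3.12 s
v² = v₀² + 2aΔx → Δx = (0² − 31.2²)/(2·-10) = 48.8 m

Phase 3 (free fall): v₀ = 0 m/s, a = -10 m/s².
Falls 87.9 m from rest: t = √(2·87.9/10) = 4.19 s; v = g·t = 41.9 m/s.
Total time = 2.50 + 3.12 + 4.19 = 9.82 s

9.8 s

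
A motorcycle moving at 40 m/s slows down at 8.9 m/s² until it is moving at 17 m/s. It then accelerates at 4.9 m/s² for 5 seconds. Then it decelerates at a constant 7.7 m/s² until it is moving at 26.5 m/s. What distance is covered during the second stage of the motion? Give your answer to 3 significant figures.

146 m

Phase 1 (decelerating): v₀ = 40.0 m/s, a = -8.9 m/s².
v = v₀ + at → t = (17 − 40.0) / -8.9 = 2.58 s
v² = v₀² + 2aΔx → Δx = (17² − 40.0²)/(2·-8.9) = 73.7 m

Phase 2 (accelerating): v₀ = 17.0 m/s, a = 4.9 m/s².
v = v₀ + at = 17.0 + (4.9)(5) = 41.5 m/s
Δx = v₀t + ½at² = 17.0·5 + 0.5·4.9·5² = 146 m
Distance in phase 2 = 146 m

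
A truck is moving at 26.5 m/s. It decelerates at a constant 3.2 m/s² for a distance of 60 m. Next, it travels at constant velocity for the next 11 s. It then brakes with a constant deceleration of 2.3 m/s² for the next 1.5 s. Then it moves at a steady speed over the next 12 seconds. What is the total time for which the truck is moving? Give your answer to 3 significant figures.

Phase 1 (decelerating): v₀ = 26.5 m/s, a = -3.2 m/s².
v² = v₀² + 2aΔx = 26.5² + 2·-3.2·60 = 318 → v = 17.8 m/s
t = (v − v₀)/a = (17.8 − 26.5)/-3.2 = 2.71 s

Phase 2 (constant speed): v₀ = 17.8 m/s, a = 0 m/s².
v = v₀ + at = 17.8 + (0)(11) = 17.8 m/s
Δx = v₀t + ½at² = 17.8·11 + 0.5·0·11² = 196 m

Phase 3 (decelerating): v₀ = 17.8 m/s, a = -2.3 m/s².
v = v₀ + at = 17.8 + (-2.3)(1.5) = 14.4 m/s
Δx = v₀t + ½at² = 17.8·1.5 + 0.5·-2.3·1.5² = 24.2 m

Phase 4 (constant speed): v₀ = 14.4 m/s, a = 0 m/s².
v = v₀ + at = 14.4 + (0)(12) = 14.4 m/s
Δx = v₀t + ½at² = 14.4·12 + 0.5·0·12² = 173 m
Total time = 2.71 + 11.0 + 1.50 + 12.0 = 27.2 s

27.2 s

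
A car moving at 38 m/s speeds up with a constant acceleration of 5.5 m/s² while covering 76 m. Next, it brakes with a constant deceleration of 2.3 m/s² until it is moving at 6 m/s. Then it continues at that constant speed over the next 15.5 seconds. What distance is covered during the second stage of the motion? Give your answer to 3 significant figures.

Phase 1 (accelerating): v₀ = 38.0 m/s, a = 5.5 m/s².
v² = v₀² + 2aΔx = 38.0² + 2·5.5·76 = 2280 → v = 47.7 m/s
t = (v − v₀)/a = (47.7 − 38.0)/5.5 = 1.77 s

Phase 2 (decelerating): v₀ = 47.7 m/s, a = -2.3 m/s².
v = v₀ + at → t = (6 − 47.7) / -2.3 = 18.2 s
v² = v₀² + 2aΔx → Δx = (6² − 47.7²)/(2·-2.3) = 488 m
Distance in phase 2 = 488 m

488 m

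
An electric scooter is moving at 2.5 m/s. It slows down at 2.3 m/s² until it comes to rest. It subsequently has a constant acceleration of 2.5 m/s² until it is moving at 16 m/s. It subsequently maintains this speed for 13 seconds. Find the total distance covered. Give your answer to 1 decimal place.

Phase 1 (decelerating): v₀ = 2.50 m/s, a = -2.3 m/s².
v = v₀ + at → t = (0 − 2.50) / -2.3 = 1.09 s
v² = v₀² + 2aΔx → Δx = (0² − 2.50²)/(2·-2.3) = 1.36 m

Phase 2 (accelerating): v₀ = 0 m/s, a = 2.5 m/s².
v = v₀ + at → t = (16 − 0) / 2.5 = 6.40 s
v² = v₀² + 2aΔx → Δx = (16² − 0²)/(2·2.5) = 51.2 m

Phase 3 (constant speed): v₀ = 16.0 m/s, a = 0 m/s².
v = v₀ + at = 16.0 + (0)(13) = 16.0 m/s
Δx = v₀t + ½at² = 16.0·13 + 0.5·0·13² = 208 m
Total distance = 1.36 + 51.2 + 208 = 261 m

260.6 m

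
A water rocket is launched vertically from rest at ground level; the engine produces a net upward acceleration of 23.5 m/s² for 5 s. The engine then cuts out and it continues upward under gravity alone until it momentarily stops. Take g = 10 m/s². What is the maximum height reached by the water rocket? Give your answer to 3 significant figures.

Phase 1 (powered ascent): v₀ = 0 m/s, a = 23.5 m/s².
v = v₀ + at = 0 + (23.5)(5) = 118 m/s
Δx = v₀t + ½at² = 0·5 + 0.5·23.5·5² = 294 m

Phase 2 (coasting upward): v₀ = 118 m/s, a = -10 m/s².
v = v₀ + at → t = (0 − 118) / -10 = 11.8 s
v² = v₀² + 2aΔx → Δx = (0² − 118²)/(2·-10) = 690 m
Maximum height = 294 + 690 = 984 m

984 m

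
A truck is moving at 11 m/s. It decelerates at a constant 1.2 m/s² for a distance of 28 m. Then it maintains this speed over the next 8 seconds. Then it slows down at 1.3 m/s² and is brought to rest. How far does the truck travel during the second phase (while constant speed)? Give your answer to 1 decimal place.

58.7 m

Phase 1 (decelerating): v₀ = 11.0 m/s, a = -1.2 m/s².
v² = v₀² + 2aΔx = 11.0² + 2·-1.2·28 = 53.8 → v = 7.33 m/s
t = (v − v₀)/a = (7.33 − 11.0)/-1.2 = 3.05 s

Phase 2 (constant speed): v₀ = 7.33 m/s, a = 0 m/s².
v = v₀ + at = 7.33 + (0)(8) = 7.33 m/s
Δx = v₀t + ½at² = 7.33·8 + 0.5·0·8² = 58.7 m
Distance in phase 2 = 58.7 m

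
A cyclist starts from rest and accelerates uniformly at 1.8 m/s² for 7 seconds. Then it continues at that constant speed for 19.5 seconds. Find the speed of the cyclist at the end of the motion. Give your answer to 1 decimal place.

12.6 m/s

Phase 1 (accelerating): v₀ = 0 m/s, a = 1.8 m/s².
v = v₀ + at = 0 + (1.8)(7) = 12.6 m/s
Δx = v₀t + ½at² = 0·7 + 0.5·1.8·7² = 44.1 m

Phase 2 (constant speed): v₀ = 12.6 m/s, a = 0 m/s².
v = v₀ + at = 12.6 + (0)(19.5) = 12.6 m/s
Δx = v₀t + ½at² = 12.6·19.5 + 0.5·0·19.5² = 246 m
Final speed = 12.6 m/s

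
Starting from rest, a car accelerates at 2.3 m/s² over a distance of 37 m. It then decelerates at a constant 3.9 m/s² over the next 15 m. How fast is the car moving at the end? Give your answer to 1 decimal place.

7.3 m/s

Phase 1 (accelerating): v₀ = 0 m/s, a = 2.3 m/s².
v² = v₀² + 2aΔx = 0² + 2·2.3·37 = 170 → v = 13.0 m/s
t = (v − v₀)/a = (13.0 − 0)/2.3 = 5.67 s

Phase 2 (decelerating): v₀ = 13.0 m/s, a = -3.9 m/s².
v² = v₀² + 2aΔx = 13.0² + 2·-3.9·15 = 53.2 → v = 7.29 m/s
t = (v − v₀)/a = (7.29 − 13.0)/-3.9 = 1.47 s
Final speed = 7.29 m/s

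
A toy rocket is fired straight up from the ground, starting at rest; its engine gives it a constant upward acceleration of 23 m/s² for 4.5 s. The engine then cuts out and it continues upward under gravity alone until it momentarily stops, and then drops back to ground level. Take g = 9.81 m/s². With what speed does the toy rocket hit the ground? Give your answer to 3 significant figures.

124 m/s

Phase 1 (powered ascent): v₀ = 0 m/s, a = 23 m/s².
v = v₀ + at = 0 + (23)(4.5) = 104 m/s
Δx = v₀t + ½at² = 0·4.5 + 0.5·23·4.5² = 233 m

Phase 2 (coasting upward): v₀ = 104 m/s, a = -9.81 m/s².
v = v₀ + at → t = (0 − 104) / -9.81 = 10.6 s
v² = v₀² + 2aΔx → Δx = (0² − 104²)/(2·-9.81) = 546 m

Phase 3 (free fall): v₀ = 0 m/s, a = -9.81 m/s².
Falls 779 m from rest: t = √(2·779/9.81) = 12.6 s; v = g·t = 124 m/s.
Impact speed = 124 m/s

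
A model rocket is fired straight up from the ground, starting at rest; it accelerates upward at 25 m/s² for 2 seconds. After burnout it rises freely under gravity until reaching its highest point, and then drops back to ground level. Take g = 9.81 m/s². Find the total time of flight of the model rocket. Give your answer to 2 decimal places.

13.11 s

Phase 1 (powered ascent): v₀ = 0 m/s, a = 25 m/s².
v = v₀ + at = 0 + (25)(2) = 50.0 m/s
Δx = v₀t + ½at² = 0·2 + 0.5·25·2² = 50.0 m

Phase 2 (coasting upward): v₀ = 50.0 m/s, a = -9.81 m/s².
v = v₀ + at → t = (0 − 50.0) / -9.81 = 5.10 s
v² = v₀² + 2aΔx → Δx = (0² − 50.0²)/(2·-9.81) = 127 m

Phase 3 (free fall): v₀ = 0 m/s, a = -9.81 m/s².
Falls 177 m from rest: t = √(2·177/9.81) = 6.01 s; v = g·t = 59.0 m/s.
Total time = 2.00 + 5.10 + 6.01 = 13.1 s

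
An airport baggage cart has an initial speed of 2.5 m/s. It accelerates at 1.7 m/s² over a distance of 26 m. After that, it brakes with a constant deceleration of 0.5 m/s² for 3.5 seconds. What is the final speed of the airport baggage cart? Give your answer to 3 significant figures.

7.98 m/s

Phase 1 (accelerating): v₀ = 2.50 m/s, a = 1.7 m/s².
v² = v₀² + 2aΔx = 2.50² + 2·1.7·26 = 94.6 → v = 9.73 m/s
t = (v − v₀)/a = (9.73 − 2.50)/1.7 = 4.25 s

Phase 2 (decelerating): v₀ = 9.73 m/s, a = -0.5 m/s².
v = v₀ + at = 9.73 + (-0.5)(3.5) = 7.98 m/s
Δx = v₀t + ½at² = 9.73·3.5 + 0.5·-0.5·3.5² = 31.0 m
Final speed = 7.98 m/s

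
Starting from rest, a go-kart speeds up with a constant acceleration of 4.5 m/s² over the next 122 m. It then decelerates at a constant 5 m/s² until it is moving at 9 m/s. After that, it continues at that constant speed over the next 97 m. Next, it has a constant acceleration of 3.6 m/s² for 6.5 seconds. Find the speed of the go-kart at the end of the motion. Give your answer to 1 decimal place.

32.4 m/s

Phase 1 (accelerating): v₀ = 0 m/s, a = 4.5 m/s².
v² = v₀² + 2aΔx = 0² + 2·4.5·122 = 1100 → v = 33.1 m/s
t = (v − v₀)/a = (33.1 − 0)/4.5 = 7.36 s

Phase 2 (decelerating): v₀ = 33.1 m/s, a = -5 m/s².
v = v₀ + at → t = (9 − 33.1) / -5 = 4.83 s
v² = v₀² + 2aΔx → Δx = (9² − 33.1²)/(2·-5) = 102 m

Phase 3 (constant speed): v₀ = 9.00 m/s, a = 0 m/s².
Constant speed: t = d/v = 97/9.00 = 10.8 s

Phase 4 (accelerating): v₀ = 9.00 m/s, a = 3.6 m/s².
v = v₀ + at = 9.00 + (3.6)(6.5) = 32.4 m/s
Δx = v₀t + ½at² = 9.00·6.5 + 0.5·3.6·6.5² = 135 m
Final speed = 32.4 m/s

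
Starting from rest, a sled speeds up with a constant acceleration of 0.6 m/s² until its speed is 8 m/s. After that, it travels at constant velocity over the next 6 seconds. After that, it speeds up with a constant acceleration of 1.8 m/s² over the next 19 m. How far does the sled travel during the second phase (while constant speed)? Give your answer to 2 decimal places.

48.00 m

Phase 1 (accelerating): v₀ = 0 m/s, a = 0.6 m/s².
v = v₀ + at → t = (8 − 0) / 0.6 = 13.3 s
v² = v₀² + 2aΔx → Δx = (8² − 0²)/(2·0.6) = 53.3 m

Phase 2 (constant speed): v₀ = 8.00 m/s, a = 0 m/s².
v = v₀ + at = 8.00 + (0)(6) = 8.00 m/s
Δx = v₀t + ½at² = 8.00·6 + 0.5·0·6² = 48.0 m
Distance in phase 2 = 48.0 m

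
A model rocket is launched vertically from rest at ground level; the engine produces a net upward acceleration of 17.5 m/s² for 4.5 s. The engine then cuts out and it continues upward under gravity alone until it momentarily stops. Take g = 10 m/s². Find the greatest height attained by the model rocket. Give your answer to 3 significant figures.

487 m

Phase 1 (powered ascent): v₀ = 0 m/s, a = 17.5 m/s².
v = v₀ + at = 0 + (17.5)(4.5) = 78.8 m/s
Δx = v₀t + ½at² = 0·4.5 + 0.5·17.5·4.5² = 177 m

Phase 2 (coasting upward): v₀ = 78.8 m/s, a = -10 m/s².
v = v₀ + at → t = (0 − 78.8) / -10 = 7.88 s
v² = v₀² + 2aΔx → Δx = (0² − 78.8²)/(2·-10) = 310 m
Maximum height = 177 + 310 = 487 m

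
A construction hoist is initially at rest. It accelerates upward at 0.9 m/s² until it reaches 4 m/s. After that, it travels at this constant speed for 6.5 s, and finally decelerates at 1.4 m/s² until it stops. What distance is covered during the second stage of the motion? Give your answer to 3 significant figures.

Phase 1 (accelerating): v₀ = 0 m/s, a = 0.9 m/s².
v = v₀ + at → t = (4 − 0) / 0.9 = 4.44 s
v² = v₀² + 2aΔx → Δx = (4² − 0²)/(2·0.9) = 8.89 m

Phase 2 (constant speed): v₀ = 4.00 m/s, a = 0 m/s².
v = v₀ + at = 4.00 + (0)(6.5) = 4.00 m/s
Δx = v₀t + ½at² = 4.00·6.5 + 0.5·0·6.5² = 26.0 m
Distance in phase 2 = 26.0 m

26.0 m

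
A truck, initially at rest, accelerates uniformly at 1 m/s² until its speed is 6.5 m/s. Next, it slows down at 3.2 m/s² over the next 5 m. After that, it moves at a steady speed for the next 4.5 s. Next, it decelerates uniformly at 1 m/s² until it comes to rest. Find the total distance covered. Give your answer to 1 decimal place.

45.7 m

Phase 1 (accelerating): v₀ = 0 m/s, a = 1 m/s².
v = v₀ + at → t = (6.5 − 0) / 1 = 6.50 s
v² = v₀² + 2aΔx → Δx = (6.5² − 0²)/(2·1) = 21.1 m

Phase 2 (decelerating): v₀ = 6.50 m/s, a = -3.2 m/s².
v² = v₀² + 2aΔx = 6.50² + 2·-3.2·5 = 10.2 → v = 3.20 m/s
t = (v − v₀)/a = (3.20 − 6.50)/-3.2 = 1.03 s

Phase 3 (constant speed): v₀ = 3.20 m/s, a = 0 m/s².
v = v₀ + at = 3.20 + (0)(4.5) = 3.20 m/s
Δx = v₀t + ½at² = 3.20·4.5 + 0.5·0·4.5² = 14.4 m

Phase 4 (decelerating): v₀ = 3.20 m/s, a = -1 m/s².
v = v₀ + at → t = (0 − 3.20) / -1 = 3.20 s
v² = v₀² + 2aΔx → Δx = (0² − 3.20²)/(2·-1) = 5.12 m
Total distance = 21.1 + 5.00 + 14.4 + 5.12 = 45.7 m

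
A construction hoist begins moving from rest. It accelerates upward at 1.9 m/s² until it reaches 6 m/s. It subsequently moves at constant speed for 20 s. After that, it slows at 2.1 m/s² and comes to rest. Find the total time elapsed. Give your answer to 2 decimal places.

Phase 1 (accelerating): v₀ = 0 m/s, a = 1.9 m/s².
v = v₀ + at → t = (6 − 0) / 1.9 = 3.16 s
v² = v₀² + 2aΔx → Δx = (6² − 0²)/(2·1.9) = 9.47 m

Phase 2 (constant speed): v₀ = 6.00 m/s, a = 0 m/s².
v = v₀ + at = 6.00 + (0)(20) = 6.00 m/s
Δx = v₀t + ½at² = 6.00·20 + 0.5·0·20² = 120 m

Phase 3 (decelerating): v₀ = 6.00 m/s, a = -2.1 m/s².
v = v₀ + at → t = (0 − 6.00) / -2.1 = 2.86 s
v² = v₀² + 2aΔx → Δx = (0² − 6.00²)/(2·-2.1) = 8.57 m
Total time = 3.16 + 20.0 + 2.86 = 26.0 s

26.02 s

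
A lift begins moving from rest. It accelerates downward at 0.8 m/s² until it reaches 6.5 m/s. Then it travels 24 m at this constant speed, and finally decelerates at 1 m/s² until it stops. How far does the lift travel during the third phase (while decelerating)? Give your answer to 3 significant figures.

21.1 m

Phase 1 (accelerating): v₀ = 0 m/s, a = 0.8 m/s².
v = v₀ + at → t = (6.5 − 0) / 0.8 = 8.12 s
v² = v₀² + 2aΔx → Δx = (6.5² − 0²)/(2·0.8) = 26.4 m

Phase 2 (constant speed): v₀ = 6.50 m/s, a = 0 m/s².
Constant speed: t = d/v = 24/6.50 = 3.69 s

Phase 3 (decelerating): v₀ = 6.50 m/s, a = -1 m/s².
v = v₀ + at → t = (0 − 6.50) / -1 = 6.50 s
v² = v₀² + 2aΔx → Δx = (0² − 6.50²)/(2·-1) = 21.1 m
Distance in phase 3 = 21.1 m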